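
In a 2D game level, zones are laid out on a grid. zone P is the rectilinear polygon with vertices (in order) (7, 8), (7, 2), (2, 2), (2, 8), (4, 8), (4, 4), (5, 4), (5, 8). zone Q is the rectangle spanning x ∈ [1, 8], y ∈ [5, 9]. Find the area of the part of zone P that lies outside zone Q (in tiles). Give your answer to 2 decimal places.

|zone P| = 26, |zone P∩zone Q| = 12.
|zone P ∖ zone Q| = |zone P| − |zone P∩zone Q| = 26 − 12 = 14.00.

14.00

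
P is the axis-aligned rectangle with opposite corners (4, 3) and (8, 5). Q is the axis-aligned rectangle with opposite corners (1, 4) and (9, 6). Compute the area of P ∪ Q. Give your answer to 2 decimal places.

By inclusion–exclusion:
Individual areas: |P| = 8, |Q| = 16.
|P∩Q|: x∈[4,8], y∈[4,5] → 4·1 = 4.
|P ∪ Q| = 24 − 4 = 20.00.

20.00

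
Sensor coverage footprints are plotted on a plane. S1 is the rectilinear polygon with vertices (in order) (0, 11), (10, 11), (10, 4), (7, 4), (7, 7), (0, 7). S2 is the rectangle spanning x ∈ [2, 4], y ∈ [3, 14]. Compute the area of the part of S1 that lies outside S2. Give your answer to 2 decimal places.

41.00

|S1| = 49, |S1∩S2| = 8.
|S1 ∖ S2| = |S1| − |S1∩S2| = 49 − 8 = 41.00.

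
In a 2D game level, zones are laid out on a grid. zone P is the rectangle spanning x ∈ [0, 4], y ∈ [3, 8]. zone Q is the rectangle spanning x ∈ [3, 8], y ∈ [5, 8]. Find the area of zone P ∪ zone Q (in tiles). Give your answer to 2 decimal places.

32.00

By inclusion–exclusion:
Individual areas: |zone P| = 20, |zone Q| = 15.
|zone P∩zone Q|: x∈[3,4], y∈[5,8] → 1·3 = 3.
|zone P ∪ zone Q| = 35 − 3 = 32.00.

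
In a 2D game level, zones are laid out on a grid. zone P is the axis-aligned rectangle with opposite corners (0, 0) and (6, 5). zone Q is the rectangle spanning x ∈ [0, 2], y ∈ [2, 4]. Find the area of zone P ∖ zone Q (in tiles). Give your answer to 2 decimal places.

26.00

|zone P∩zone Q|: x∈[0,2], y∈[2,4] → 2·2 = 4.
|zone P| = 30.
|zone P ∖ zone Q| = |zone P| − |zone P∩zone Q| = 30 − 4 = 26.00.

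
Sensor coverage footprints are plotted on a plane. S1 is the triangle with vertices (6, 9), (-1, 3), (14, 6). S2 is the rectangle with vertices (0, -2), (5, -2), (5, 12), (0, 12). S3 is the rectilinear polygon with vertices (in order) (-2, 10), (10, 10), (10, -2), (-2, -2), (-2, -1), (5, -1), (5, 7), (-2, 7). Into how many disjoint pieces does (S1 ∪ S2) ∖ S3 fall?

3

(S1 ∪ S2) ∖ S3 splits into 3 disjoint pieces (area 4.6, area 40.3286, area 10).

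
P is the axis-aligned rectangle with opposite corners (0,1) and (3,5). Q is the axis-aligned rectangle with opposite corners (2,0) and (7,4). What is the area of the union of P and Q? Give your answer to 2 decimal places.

By inclusion–exclusion:
Individual areas: |P| = 12, |Q| = 20.
|P∩Q|: x∈[2,3], y∈[1,4] → 1·3 = 3.
|P ∪ Q| = 32 − 3 = 29.00.

29.00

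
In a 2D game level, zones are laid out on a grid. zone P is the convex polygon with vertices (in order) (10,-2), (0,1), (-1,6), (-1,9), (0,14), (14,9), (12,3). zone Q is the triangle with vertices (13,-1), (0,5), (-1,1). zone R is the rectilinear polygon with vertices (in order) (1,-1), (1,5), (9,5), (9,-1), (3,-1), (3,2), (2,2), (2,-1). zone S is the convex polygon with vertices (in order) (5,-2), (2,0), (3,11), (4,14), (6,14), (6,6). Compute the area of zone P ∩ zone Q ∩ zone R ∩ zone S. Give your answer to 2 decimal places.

8.06

The intersection is the polygon with vertices (3,0.429), (3,2), (2.182,2), (2.356,3.913), (5.554,2.436), (5.263,0.105).
By the shoelace formula its area is 8.06.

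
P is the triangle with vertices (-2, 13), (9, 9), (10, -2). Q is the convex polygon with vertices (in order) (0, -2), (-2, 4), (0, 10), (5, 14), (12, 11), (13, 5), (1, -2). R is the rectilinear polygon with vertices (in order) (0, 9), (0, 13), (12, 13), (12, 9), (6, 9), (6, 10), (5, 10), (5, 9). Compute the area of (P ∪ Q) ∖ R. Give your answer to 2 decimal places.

|P ∪ Q| = 161.7585.
|(P ∪ Q) ∩ R| = 38.8668.
|(P ∪ Q) ∖ R| = 161.7585 − 38.8668 = 122.89.

122.89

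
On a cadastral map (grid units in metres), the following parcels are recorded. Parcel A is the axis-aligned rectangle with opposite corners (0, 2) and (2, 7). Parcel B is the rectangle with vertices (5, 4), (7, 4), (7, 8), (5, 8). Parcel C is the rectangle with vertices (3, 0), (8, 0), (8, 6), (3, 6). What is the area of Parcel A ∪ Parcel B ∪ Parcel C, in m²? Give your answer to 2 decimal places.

44.00

By inclusion–exclusion:
Individual areas: |Parcel A| = 10, |Parcel B| = 8, |Parcel C| = 30.
|Parcel A∩Parcel B| = 0 (no overlap).
|Parcel A∩Parcel C| = 0 (no overlap).
|Parcel B∩Parcel C|: x∈[5,7], y∈[4,6] → 2·2 = 4.
|Parcel A∩Parcel B∩Parcel C| = 0.
|Parcel A ∪ Parcel B ∪ Parcel C| = 48 − 4 + 0 = 44.00.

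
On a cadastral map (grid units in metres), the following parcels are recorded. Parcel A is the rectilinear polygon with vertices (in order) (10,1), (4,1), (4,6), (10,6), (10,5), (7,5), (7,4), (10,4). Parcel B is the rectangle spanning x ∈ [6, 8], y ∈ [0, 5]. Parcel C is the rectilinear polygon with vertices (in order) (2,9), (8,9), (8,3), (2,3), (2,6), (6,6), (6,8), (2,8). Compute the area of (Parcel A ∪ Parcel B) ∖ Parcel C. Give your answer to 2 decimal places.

18.00

|Parcel A ∪ Parcel B| = 30.
|(Parcel A ∪ Parcel B) ∩ Parcel C| = 12.
|(Parcel A ∪ Parcel B) ∖ Parcel C| = 30 − 12 = 18.00.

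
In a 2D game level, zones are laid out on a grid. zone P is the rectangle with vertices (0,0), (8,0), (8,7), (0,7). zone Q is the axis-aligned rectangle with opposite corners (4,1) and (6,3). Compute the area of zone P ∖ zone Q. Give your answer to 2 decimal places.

|zone P∩zone Q|: x∈[4,6], y∈[1,3] → 2·2 = 4.
|zone P| = 56.
|zone P ∖ zone Q| = |zone P| − |zone P∩zone Q| = 56 − 4 = 52.00.

52.00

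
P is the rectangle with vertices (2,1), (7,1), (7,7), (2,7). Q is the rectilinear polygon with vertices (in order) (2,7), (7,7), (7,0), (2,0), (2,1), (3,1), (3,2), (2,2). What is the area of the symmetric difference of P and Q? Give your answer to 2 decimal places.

|P| = 30, |Q| = 34, |P∩Q| = 29.
|P △ Q| = |P| + |Q| − 2·|P∩Q| = 30 + 34 − 58 = 6.00.

6.00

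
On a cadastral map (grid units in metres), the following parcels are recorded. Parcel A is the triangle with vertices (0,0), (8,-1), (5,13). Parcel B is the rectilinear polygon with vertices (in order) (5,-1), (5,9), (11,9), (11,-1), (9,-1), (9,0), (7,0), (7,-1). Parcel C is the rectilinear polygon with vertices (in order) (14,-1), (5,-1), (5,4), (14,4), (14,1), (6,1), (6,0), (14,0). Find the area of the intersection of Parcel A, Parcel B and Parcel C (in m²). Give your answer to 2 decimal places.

9.25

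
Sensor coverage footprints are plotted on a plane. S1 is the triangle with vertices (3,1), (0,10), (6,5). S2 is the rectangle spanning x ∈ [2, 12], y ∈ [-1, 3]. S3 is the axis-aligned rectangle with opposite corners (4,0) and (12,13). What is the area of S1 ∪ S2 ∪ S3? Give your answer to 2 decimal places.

133.17

By inclusion–exclusion:
Individual areas: |S1| = 19.5, |S2| = 40, |S3| = 104.
|S1∩S2| = 2.1667.
|S1∩S3| = 4.3333.
|S2∩S3|: x∈[4,12], y∈[0,3] → 8·3 = 24.
|S1∩S2∩S3| = 0.1667.
|S1 ∪ S2 ∪ S3| = 163.5 − 30.5 + 0.1667 = 133.17.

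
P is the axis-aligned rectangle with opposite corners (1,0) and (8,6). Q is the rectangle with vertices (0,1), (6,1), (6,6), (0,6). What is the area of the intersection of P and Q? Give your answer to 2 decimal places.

25.00

|P∩Q|: x∈[1,6], y∈[1,6] → 5·5 = 25.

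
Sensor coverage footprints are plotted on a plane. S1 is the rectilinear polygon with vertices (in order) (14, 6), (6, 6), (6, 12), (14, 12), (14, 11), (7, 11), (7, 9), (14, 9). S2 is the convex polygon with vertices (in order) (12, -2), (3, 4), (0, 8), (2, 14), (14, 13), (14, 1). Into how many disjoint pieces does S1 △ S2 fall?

S1 △ S2 splits into 2 disjoint pieces (area 110, area 14).

2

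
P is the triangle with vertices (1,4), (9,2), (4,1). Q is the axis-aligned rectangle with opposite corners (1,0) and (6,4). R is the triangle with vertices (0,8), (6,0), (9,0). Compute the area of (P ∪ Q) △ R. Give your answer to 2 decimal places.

|P ∪ Q| = 22.025.
|(P ∪ Q) ∩ R| = 5.7367.
|(P ∪ Q) △ R| = 22.025 + 12 − 11.4735 = 22.55.

22.55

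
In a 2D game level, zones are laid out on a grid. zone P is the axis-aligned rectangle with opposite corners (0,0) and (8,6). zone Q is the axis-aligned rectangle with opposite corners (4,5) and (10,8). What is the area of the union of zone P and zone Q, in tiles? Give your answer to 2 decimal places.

62.00

By inclusion–exclusion:
Individual areas: |zone P| = 48, |zone Q| = 18.
|zone P∩zone Q|: x∈[4,8], y∈[5,6] → 4·1 = 4.
|zone P ∪ zone Q| = 66 − 4 = 62.00.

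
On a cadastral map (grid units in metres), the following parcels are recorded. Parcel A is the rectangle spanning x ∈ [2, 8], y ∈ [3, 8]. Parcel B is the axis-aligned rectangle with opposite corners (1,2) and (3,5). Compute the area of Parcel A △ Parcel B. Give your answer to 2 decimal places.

|Parcel A∩Parcel B|: x∈[2,3], y∈[3,5] → 1·2 = 2.
|Parcel A △ Parcel B| = |Parcel A| + |Parcel B| − 2·|Parcel A∩Parcel B| = 30 + 6 − 4 = 32.00.

32.00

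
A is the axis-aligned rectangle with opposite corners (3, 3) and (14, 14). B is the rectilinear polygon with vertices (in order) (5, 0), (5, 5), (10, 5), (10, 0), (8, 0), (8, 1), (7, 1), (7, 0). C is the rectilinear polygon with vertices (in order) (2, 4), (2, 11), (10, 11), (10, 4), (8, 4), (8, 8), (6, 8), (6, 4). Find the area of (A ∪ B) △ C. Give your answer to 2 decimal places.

|A ∪ B| = 135.
|(A ∪ B) ∩ C| = 41.
|(A ∪ B) △ C| = 135 + 48 − 82 = 101.00.

101.00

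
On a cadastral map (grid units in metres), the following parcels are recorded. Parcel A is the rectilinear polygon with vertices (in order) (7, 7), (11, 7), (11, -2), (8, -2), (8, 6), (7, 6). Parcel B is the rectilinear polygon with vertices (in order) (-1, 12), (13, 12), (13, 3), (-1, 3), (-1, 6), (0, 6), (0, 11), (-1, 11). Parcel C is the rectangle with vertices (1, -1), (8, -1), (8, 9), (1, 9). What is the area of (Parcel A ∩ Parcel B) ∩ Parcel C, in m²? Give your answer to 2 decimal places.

|Parcel A ∩ Parcel B| = 13.
|(Parcel A ∩ Parcel B) ∩ Parcel C| = 1.00.

1.00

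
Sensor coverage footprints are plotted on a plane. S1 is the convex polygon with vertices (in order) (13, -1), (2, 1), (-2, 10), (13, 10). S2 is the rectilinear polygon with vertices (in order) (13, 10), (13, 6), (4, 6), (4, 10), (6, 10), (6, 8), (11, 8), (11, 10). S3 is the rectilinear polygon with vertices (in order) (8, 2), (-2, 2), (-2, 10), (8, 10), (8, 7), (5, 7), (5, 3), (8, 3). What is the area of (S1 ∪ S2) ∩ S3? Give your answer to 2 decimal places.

|S1 ∪ S2| = 128.
|(S1 ∪ S2) ∩ S3| = 53.78.

53.78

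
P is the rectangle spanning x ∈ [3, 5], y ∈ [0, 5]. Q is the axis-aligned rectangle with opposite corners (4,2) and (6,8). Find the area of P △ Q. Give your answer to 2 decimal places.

|P∩Q|: x∈[4,5], y∈[2,5] → 1·3 = 3.
|P △ Q| = |P| + |Q| − 2·|P∩Q| = 10 + 12 − 6 = 16.00.

16.00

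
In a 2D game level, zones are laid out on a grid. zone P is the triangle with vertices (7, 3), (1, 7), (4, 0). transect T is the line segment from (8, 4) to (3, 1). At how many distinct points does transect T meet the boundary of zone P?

2

The segment meets the boundary at (3.455,1.273), (6.684,3.211).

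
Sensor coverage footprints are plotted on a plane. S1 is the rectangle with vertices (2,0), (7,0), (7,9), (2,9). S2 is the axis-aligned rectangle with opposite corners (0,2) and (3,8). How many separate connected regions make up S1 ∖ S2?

S1 ∖ S2 is a single connected region.

1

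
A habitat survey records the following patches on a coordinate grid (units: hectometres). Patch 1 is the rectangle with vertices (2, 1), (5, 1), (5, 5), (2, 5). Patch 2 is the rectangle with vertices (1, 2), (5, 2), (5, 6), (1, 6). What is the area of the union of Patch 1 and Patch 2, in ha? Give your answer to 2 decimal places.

By inclusion–exclusion:
Individual areas: |Patch 1| = 12, |Patch 2| = 16.
|Patch 1∩Patch 2|: x∈[2,5], y∈[2,5] → 3·3 = 9.
|Patch 1 ∪ Patch 2| = 28 − 9 = 19.00.

19.00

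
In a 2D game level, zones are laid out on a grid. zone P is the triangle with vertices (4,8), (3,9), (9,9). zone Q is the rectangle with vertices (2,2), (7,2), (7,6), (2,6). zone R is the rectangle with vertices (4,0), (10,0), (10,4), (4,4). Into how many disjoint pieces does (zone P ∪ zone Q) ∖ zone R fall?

2

(zone P ∪ zone Q) ∖ zone R splits into 2 disjoint pieces (area 3, area 14).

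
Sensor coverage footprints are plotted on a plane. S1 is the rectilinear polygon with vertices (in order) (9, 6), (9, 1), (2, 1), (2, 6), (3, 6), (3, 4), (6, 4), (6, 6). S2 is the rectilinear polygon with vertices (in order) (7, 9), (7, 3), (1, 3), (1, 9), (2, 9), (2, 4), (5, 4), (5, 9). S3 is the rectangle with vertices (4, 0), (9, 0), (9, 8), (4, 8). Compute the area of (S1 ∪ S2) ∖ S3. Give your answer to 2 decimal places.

16.00

|S1 ∪ S2| = 43.
|(S1 ∪ S2) ∩ S3| = 27.
|(S1 ∪ S2) ∖ S3| = 43 − 27 = 16.00.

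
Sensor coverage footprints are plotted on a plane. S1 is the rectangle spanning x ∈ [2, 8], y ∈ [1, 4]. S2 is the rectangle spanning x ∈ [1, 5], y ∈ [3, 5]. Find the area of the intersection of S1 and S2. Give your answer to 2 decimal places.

|S1∩S2|: x∈[2,5], y∈[3,4] → 3·1 = 3.

3.00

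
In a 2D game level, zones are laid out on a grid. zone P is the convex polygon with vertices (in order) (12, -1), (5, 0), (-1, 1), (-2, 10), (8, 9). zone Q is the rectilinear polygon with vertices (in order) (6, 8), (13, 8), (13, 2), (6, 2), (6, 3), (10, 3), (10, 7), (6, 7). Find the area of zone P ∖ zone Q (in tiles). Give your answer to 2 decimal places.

98.60

|zone P| = 106, |zone P∩zone Q| = 7.4.
|zone P ∖ zone Q| = |zone P| − |zone P∩zone Q| = 106 − 7.4 = 98.60.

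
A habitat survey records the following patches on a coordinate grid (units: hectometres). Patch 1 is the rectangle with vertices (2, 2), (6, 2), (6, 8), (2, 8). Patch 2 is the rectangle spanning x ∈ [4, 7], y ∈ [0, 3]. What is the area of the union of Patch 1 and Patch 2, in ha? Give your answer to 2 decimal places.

By inclusion–exclusion:
Individual areas: |Patch 1| = 24, |Patch 2| = 9.
|Patch 1∩Patch 2|: x∈[4,6], y∈[2,3] → 2·1 = 2.
|Patch 1 ∪ Patch 2| = 33 − 2 = 31.00.

31.00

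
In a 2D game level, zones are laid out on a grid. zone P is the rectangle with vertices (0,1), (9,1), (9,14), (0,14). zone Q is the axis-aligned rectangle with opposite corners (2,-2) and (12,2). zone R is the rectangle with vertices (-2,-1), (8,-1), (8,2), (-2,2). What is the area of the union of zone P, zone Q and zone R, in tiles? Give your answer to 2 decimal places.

By inclusion–exclusion:
Individual areas: |zone P| = 117, |zone Q| = 40, |zone R| = 30.
|zone P∩zone Q|: x∈[2,9], y∈[1,2] → 7·1 = 7.
|zone P∩zone R|: x∈[0,8], y∈[1,2] → 8·1 = 8.
|zone Q∩zone R|: x∈[2,8], y∈[-1,2] → 6·3 = 18.
|zone P∩zone Q∩zone R| = 6.
|zone P ∪ zone Q ∪ zone R| = 187 − 33 + 6 = 160.00.

160.00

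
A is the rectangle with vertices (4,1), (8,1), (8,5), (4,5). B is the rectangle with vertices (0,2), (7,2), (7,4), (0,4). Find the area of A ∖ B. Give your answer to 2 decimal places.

|A∩B|: x∈[4,7], y∈[2,4] → 3·2 = 6.
|A| = 16.
|A ∖ B| = |A| − |A∩B| = 16 − 6 = 10.00.

10.00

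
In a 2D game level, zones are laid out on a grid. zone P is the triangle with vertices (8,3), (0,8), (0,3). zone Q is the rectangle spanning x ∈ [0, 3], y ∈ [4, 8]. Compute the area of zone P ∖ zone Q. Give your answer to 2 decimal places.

|zone P| = 20, |zone P∩zone Q| = 9.1875.
|zone P ∖ zone Q| = |zone P| − |zone P∩zone Q| = 20 − 9.1875 = 10.81.

10.81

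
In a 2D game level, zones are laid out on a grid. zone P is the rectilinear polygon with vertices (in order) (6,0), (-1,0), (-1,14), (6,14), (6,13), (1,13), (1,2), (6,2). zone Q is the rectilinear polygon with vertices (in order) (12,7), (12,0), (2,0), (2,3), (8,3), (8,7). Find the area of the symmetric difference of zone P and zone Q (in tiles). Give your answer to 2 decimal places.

|zone P| = 43, |zone Q| = 46, |zone P∩zone Q| = 8.
|zone P △ zone Q| = |zone P| + |zone Q| − 2·|zone P∩zone Q| = 43 + 46 − 16 = 73.00.

73.00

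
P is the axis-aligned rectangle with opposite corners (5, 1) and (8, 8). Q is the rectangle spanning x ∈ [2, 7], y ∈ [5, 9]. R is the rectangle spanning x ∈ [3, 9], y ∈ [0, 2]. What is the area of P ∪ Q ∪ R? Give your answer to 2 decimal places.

44.00

By inclusion–exclusion:
Individual areas: |P| = 21, |Q| = 20, |R| = 12.
|P∩Q|: x∈[5,7], y∈[5,8] → 2·3 = 6.
|P∩R|: x∈[5,8], y∈[1,2] → 3·1 = 3.
|Q∩R| = 0 (no overlap).
|P∩Q∩R| = 0.
|P ∪ Q ∪ R| = 53 − 9 + 0 = 44.00.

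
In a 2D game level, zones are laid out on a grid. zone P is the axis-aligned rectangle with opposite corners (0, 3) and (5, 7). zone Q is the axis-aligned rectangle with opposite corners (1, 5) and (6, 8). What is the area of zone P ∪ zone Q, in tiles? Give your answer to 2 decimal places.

27.00

By inclusion–exclusion:
Individual areas: |zone P| = 20, |zone Q| = 15.
|zone P∩zone Q|: x∈[1,5], y∈[5,7] → 4·2 = 8.
|zone P ∪ zone Q| = 35 − 8 = 27.00.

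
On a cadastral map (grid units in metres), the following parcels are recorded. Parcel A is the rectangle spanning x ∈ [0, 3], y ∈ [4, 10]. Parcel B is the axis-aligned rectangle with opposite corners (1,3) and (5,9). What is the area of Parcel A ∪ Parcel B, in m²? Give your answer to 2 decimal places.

By inclusion–exclusion:
Individual areas: |Parcel A| = 18, |Parcel B| = 24.
|Parcel A∩Parcel B|: x∈[1,3], y∈[4,9] → 2·5 = 10.
|Parcel A ∪ Parcel B| = 42 − 10 = 32.00.

32.00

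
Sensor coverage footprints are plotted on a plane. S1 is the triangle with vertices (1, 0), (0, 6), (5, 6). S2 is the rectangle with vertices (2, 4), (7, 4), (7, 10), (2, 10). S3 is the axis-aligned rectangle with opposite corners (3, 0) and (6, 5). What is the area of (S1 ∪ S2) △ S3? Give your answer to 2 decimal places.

48.67

|S1 ∪ S2| = 40.3333.
|(S1 ∪ S2) ∩ S3| = 3.3333.
|(S1 ∪ S2) △ S3| = 40.3333 + 15 − 6.6667 = 48.67.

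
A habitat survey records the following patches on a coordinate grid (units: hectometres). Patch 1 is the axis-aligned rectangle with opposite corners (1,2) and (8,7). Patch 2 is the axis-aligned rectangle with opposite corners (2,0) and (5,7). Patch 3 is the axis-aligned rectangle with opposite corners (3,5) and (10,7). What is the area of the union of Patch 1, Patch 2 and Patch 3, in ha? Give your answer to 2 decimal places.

By inclusion–exclusion:
Individual areas: |Patch 1| = 35, |Patch 2| = 21, |Patch 3| = 14.
|Patch 1∩Patch 2|: x∈[2,5], y∈[2,7] → 3·5 = 15.
|Patch 1∩Patch 3|: x∈[3,8], y∈[5,7] → 5·2 = 10.
|Patch 2∩Patch 3|: x∈[3,5], y∈[5,7] → 2·2 = 4.
|Patch 1∩Patch 2∩Patch 3| = 4.
|Patch 1 ∪ Patch 2 ∪ Patch 3| = 70 − 29 + 4 = 45.00.

45.00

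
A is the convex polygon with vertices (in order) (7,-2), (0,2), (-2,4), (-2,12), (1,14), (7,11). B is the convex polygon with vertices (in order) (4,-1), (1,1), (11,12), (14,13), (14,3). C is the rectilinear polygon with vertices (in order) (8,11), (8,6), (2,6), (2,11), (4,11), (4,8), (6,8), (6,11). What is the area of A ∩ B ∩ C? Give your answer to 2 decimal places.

1.16

The intersection is the polygon with vertices (7,7.6), (7,6), (5.545,6).
By the shoelace formula its area is 1.16.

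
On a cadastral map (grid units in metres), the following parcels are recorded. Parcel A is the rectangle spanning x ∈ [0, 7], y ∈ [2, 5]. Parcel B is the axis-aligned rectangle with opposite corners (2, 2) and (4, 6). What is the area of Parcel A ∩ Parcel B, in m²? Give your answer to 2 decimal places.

6.00

|Parcel A∩Parcel B|: x∈[2,4], y∈[2,5] → 2·3 = 6.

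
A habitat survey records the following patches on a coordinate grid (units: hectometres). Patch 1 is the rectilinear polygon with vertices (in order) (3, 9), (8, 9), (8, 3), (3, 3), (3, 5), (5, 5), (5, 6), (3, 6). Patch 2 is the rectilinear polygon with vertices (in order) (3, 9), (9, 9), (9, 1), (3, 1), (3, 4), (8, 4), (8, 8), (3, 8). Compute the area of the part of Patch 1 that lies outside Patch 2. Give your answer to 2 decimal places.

|Patch 1| = 28, |Patch 1∩Patch 2| = 10.
|Patch 1 ∖ Patch 2| = |Patch 1| − |Patch 1∩Patch 2| = 28 − 10 = 18.00.

18.00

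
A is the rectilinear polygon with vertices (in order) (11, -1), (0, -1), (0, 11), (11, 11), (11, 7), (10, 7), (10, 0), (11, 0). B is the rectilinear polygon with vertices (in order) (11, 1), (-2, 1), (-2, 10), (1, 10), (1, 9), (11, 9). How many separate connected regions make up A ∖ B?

A ∖ B splits into 2 disjoint pieces (area 21, area 21).

2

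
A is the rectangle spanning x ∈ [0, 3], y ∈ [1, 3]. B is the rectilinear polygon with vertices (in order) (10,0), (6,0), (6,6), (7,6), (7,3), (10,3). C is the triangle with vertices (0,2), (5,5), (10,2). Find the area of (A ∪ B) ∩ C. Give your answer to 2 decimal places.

|A ∪ B| = 21.
|(A ∪ B) ∩ C| = 6.43.

6.43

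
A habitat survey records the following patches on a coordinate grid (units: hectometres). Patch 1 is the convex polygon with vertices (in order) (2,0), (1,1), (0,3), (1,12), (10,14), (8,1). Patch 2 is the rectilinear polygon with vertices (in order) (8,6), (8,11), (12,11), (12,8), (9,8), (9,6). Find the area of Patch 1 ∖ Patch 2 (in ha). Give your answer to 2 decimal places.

98.25

|Patch 1| = 104, |Patch 1∩Patch 2| = 5.75.
|Patch 1 ∖ Patch 2| = |Patch 1| − |Patch 1∩Patch 2| = 104 − 5.75 = 98.25.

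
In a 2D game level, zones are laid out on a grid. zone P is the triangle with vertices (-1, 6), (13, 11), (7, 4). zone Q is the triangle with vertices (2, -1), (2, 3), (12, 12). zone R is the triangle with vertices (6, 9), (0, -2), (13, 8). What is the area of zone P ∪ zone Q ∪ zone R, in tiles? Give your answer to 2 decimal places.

By inclusion–exclusion:
Individual areas: |zone P| = 34, |zone Q| = 20, |zone R| = 41.5.
|zone P∩zone Q| = 8.8806.
|zone P∩zone R| = 18.8917.
|zone Q∩zone R| = 16.797.
|zone P∩zone Q∩zone R| = 7.6228.
|zone P ∪ zone Q ∪ zone R| = 95.5 − 44.5693 + 7.6228 = 58.55.

58.55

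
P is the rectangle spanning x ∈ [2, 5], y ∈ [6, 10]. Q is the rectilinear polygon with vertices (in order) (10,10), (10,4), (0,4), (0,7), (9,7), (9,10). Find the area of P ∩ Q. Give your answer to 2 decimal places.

3.00

The intersection is the polygon with vertices (5,6), (2,6), (2,7), (5,7).
By the shoelace formula its area is 3.00.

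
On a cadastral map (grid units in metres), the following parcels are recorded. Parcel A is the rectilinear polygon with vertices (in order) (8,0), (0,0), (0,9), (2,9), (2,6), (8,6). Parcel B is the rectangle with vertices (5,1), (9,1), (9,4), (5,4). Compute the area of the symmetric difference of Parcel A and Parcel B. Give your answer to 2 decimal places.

48.00

|Parcel A| = 54, |Parcel B| = 12, |Parcel A∩Parcel B| = 9.
|Parcel A △ Parcel B| = |Parcel A| + |Parcel B| − 2·|Parcel A∩Parcel B| = 54 + 12 − 18 = 48.00.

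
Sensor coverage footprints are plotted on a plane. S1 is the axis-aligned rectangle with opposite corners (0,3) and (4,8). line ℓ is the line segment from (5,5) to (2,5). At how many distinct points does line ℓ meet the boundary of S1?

1

The segment meets the boundary at (4,5).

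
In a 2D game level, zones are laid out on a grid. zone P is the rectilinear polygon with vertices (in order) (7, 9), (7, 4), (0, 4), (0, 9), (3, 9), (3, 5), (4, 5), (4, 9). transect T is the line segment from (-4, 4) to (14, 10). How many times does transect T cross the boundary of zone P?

4

The segment meets the boundary at (7,7.667), (4,6.667), (3,6.333), (0,5.333).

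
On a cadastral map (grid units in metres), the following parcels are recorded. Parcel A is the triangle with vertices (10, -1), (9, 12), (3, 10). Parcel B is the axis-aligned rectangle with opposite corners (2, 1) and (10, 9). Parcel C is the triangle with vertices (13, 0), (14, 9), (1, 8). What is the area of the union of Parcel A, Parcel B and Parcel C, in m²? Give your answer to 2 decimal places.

105.40

By inclusion–exclusion:
Individual areas: |Parcel A| = 40, |Parcel B| = 64, |Parcel C| = 58.
|Parcel A∩Parcel B| = 26.8531.
|Parcel A∩Parcel C| = 20.2947.
|Parcel B∩Parcel C| = 29.7436.
|Parcel A∩Parcel B∩Parcel C| = 20.2947.
|Parcel A ∪ Parcel B ∪ Parcel C| = 162 − 76.8914 + 20.2947 = 105.40.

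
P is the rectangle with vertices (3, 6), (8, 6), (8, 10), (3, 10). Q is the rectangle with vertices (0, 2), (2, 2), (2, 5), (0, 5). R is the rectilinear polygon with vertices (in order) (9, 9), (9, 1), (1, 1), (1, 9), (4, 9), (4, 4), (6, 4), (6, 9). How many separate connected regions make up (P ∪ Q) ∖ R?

(P ∪ Q) ∖ R splits into 2 disjoint pieces (area 11, area 3).

2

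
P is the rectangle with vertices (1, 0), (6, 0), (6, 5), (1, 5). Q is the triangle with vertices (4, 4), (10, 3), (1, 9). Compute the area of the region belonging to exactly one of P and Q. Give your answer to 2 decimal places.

|P| = 25, |Q| = 13.5, |P∩Q| = 2.6333.
|P △ Q| = |P| + |Q| − 2·|P∩Q| = 25 + 13.5 − 5.2667 = 33.23.

33.23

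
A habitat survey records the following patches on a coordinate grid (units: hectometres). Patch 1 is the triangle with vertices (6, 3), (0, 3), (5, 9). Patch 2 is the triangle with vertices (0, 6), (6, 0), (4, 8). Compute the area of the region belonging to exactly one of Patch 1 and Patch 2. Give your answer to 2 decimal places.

|Patch 1| = 18, |Patch 2| = 18, |Patch 1∩Patch 2| = 10.2666.
|Patch 1 △ Patch 2| = |Patch 1| + |Patch 2| − 2·|Patch 1∩Patch 2| = 18 + 18 − 20.5332 = 15.47.

15.47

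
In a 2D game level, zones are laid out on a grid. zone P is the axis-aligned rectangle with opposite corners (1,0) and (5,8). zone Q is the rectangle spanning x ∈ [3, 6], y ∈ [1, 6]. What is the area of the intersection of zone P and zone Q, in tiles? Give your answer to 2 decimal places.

|zone P∩zone Q|: x∈[3,5], y∈[1,6] → 2·5 = 10.

10.00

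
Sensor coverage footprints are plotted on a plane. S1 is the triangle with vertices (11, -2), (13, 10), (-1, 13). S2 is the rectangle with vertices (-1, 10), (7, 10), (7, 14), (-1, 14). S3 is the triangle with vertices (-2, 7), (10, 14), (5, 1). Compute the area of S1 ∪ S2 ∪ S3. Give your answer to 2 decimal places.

139.36

By inclusion–exclusion:
Individual areas: |S1| = 87, |S2| = 32, |S3| = 60.5.
|S1∩S2| = 13.5429.
|S1∩S3| = 26.0177.
|S2∩S3| = 4.3393.
|S1∩S2∩S3| = 3.7564.
|S1 ∪ S2 ∪ S3| = 179.5 − 43.8998 + 3.7564 = 139.36.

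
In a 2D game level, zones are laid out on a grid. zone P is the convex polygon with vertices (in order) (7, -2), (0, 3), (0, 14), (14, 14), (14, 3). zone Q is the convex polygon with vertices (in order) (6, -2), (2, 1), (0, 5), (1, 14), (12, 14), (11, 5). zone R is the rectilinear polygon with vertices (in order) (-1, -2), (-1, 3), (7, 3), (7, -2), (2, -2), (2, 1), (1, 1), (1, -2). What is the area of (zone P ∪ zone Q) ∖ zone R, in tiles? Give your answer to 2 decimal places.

|zone P ∪ zone Q| = 191.8191.
|(zone P ∪ zone Q) ∩ zone R| = 20.3191.
|(zone P ∪ zone Q) ∖ zone R| = 191.8191 − 20.3191 = 171.50.

171.50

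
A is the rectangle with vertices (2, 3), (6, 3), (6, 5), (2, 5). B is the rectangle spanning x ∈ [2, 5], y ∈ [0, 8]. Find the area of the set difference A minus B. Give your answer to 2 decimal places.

2.00

|A∩B|: x∈[2,5], y∈[3,5] → 3·2 = 6.
|A| = 8.
|A ∖ B| = |A| − |A∩B| = 8 − 6 = 2.00.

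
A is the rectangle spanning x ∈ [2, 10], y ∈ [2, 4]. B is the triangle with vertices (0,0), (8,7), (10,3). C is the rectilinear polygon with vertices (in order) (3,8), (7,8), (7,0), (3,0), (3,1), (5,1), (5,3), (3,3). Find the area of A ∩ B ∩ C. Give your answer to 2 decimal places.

The intersection is the polygon with vertices (6.667,2), (5,2), (5,3), (3.429,3), (4.571,4), (7,4), (7,2.1).
By the shoelace formula its area is 4.98.

4.98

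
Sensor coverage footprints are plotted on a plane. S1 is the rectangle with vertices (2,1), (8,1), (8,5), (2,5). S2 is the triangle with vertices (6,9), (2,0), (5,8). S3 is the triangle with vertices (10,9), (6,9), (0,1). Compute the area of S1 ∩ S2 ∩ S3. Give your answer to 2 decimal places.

The intersection is the polygon with vertices (3.793,4.035), (3.393,3.714), (3.875,5), (4.222,5).
By the shoelace formula its area is 0.35.

0.35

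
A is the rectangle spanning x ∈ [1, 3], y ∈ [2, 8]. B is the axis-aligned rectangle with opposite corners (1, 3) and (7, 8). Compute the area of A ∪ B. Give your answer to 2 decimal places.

32.00

By inclusion–exclusion:
Individual areas: |A| = 12, |B| = 30.
|A∩B|: x∈[1,3], y∈[3,8] → 2·5 = 10.
|A ∪ B| = 42 − 10 = 32.00.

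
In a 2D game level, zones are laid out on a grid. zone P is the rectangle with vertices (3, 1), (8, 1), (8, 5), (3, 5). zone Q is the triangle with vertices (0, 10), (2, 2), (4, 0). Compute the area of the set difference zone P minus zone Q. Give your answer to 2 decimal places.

|zone P| = 20, |zone P∩zone Q| = 0.45.
|zone P ∖ zone Q| = |zone P| − |zone P∩zone Q| = 20 − 0.45 = 19.55.

19.55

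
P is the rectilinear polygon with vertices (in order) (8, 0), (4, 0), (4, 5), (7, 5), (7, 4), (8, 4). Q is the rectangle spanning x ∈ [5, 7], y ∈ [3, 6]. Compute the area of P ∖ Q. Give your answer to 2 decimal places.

|P| = 19, |P∩Q| = 4.
|P ∖ Q| = |P| − |P∩Q| = 19 − 4 = 15.00.

15.00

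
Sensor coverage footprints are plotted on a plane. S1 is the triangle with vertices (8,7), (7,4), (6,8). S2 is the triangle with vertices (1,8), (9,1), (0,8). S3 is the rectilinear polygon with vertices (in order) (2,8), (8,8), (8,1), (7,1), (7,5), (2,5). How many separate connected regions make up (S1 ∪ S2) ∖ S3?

(S1 ∪ S2) ∖ S3 splits into 4 disjoint pieces (area 0.125, area 0.0486, area 0.9484, area 1.1181).

4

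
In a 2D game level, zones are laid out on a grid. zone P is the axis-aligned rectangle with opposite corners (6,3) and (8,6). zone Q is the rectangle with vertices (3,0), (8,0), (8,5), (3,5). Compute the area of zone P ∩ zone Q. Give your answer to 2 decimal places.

4.00

|zone P∩zone Q|: x∈[6,8], y∈[3,5] → 2·2 = 4.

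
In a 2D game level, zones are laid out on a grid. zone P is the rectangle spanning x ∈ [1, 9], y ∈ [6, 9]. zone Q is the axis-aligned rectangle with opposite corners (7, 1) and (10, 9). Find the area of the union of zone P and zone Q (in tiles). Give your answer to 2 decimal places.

By inclusion–exclusion:
Individual areas: |zone P| = 24, |zone Q| = 24.
|zone P∩zone Q|: x∈[7,9], y∈[6,9] → 2·3 = 6.
|zone P ∪ zone Q| = 48 − 6 = 42.00.

42.00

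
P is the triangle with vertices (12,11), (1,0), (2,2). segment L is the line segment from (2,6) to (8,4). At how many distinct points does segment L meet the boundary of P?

The segment meets the boundary at (5.75,4.75), (5.243,4.919).

2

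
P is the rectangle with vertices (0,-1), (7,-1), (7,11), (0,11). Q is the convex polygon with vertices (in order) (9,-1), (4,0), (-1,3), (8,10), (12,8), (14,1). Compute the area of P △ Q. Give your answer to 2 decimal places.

|P| = 84, |Q| = 98.5, |P∩Q| = 41.6.
|P △ Q| = |P| + |Q| − 2·|P∩Q| = 84 + 98.5 − 83.2 = 99.30.

99.30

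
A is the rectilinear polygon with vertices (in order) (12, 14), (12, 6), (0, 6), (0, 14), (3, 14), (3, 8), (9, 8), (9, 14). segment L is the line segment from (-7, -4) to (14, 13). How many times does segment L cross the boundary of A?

The segment meets the boundary at (12,11.381), (7.824,8), (5.353,6), (9,8.952).

4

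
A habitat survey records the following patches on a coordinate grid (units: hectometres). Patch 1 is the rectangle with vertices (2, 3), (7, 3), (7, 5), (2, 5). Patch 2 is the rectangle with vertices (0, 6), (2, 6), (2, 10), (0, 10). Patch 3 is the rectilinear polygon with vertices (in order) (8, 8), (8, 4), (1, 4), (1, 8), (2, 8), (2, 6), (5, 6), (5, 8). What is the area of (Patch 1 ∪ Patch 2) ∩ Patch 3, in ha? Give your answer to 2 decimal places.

7.00

|Patch 1 ∪ Patch 2| = 18.
|(Patch 1 ∪ Patch 2) ∩ Patch 3| = 7.00.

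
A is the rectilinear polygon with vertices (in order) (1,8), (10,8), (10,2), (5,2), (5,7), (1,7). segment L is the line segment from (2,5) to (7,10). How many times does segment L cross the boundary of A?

The segment meets the boundary at (5,8), (4,7).

2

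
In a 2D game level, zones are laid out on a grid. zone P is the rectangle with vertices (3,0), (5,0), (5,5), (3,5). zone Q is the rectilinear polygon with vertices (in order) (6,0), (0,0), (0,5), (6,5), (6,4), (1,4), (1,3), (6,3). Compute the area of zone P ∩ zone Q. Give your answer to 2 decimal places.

8.00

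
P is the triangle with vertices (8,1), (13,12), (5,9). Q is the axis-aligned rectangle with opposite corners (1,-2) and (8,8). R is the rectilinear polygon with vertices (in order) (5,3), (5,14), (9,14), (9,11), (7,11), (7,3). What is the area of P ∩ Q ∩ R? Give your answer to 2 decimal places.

3.52

The intersection is the polygon with vertices (7,8), (7,3.667), (5.375,8).
By the shoelace formula its area is 3.52.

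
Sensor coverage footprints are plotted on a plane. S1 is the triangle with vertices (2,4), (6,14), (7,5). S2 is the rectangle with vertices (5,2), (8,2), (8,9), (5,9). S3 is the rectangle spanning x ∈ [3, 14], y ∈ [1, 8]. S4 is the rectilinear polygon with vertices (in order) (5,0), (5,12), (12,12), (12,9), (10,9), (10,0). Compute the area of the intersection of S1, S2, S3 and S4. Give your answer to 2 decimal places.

5.90

The intersection is the polygon with vertices (5,8), (6.667,8), (7,5), (5,4.6).
By the shoelace formula its area is 5.90.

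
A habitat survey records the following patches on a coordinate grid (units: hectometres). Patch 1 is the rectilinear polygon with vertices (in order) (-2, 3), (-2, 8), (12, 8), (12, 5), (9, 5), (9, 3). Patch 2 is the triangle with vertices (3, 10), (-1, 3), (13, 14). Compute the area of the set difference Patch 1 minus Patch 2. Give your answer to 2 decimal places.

|Patch 1| = 64, |Patch 1∩Patch 2| = 8.7662.
|Patch 1 ∖ Patch 2| = |Patch 1| − |Patch 1∩Patch 2| = 64 − 8.7662 = 55.23.

55.23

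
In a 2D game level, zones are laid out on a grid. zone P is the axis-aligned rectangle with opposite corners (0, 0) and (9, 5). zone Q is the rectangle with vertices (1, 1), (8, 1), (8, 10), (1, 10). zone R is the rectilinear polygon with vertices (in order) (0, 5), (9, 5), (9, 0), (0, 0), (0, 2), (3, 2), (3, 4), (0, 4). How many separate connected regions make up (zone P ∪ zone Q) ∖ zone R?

(zone P ∪ zone Q) ∖ zone R splits into 2 disjoint pieces (area 6, area 35).

2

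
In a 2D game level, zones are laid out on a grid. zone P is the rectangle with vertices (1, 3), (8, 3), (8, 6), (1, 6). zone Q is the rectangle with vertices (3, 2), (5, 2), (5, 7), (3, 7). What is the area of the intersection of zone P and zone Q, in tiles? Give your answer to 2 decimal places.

6.00

|zone P∩zone Q|: x∈[3,5], y∈[3,6] → 2·3 = 6.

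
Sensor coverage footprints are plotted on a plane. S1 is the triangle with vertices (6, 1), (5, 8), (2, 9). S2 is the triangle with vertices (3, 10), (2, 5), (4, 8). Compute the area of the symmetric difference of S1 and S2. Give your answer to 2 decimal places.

|S1| = 10, |S2| = 3.5, |S1∩S2| = 1.6571.
|S1 △ S2| = |S1| + |S2| − 2·|S1∩S2| = 10 + 3.5 − 3.3143 = 10.19.

10.19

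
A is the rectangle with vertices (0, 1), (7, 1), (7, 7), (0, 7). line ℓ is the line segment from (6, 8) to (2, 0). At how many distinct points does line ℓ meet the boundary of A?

The segment meets the boundary at (2.5,1), (5.5,7).

2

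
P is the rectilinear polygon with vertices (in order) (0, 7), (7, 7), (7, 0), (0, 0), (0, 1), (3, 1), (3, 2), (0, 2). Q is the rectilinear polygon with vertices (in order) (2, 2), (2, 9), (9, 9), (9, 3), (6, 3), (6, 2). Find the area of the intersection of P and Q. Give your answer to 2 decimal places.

24.00

The intersection is the polygon with vertices (7,7), (7,3), (6,3), (6,2), (3,2), (2,2), (2,7).
By the shoelace formula its area is 24.00.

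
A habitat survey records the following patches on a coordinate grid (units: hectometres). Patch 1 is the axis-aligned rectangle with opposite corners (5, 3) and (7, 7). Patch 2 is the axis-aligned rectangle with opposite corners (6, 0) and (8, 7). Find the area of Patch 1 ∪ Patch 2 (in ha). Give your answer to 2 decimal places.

By inclusion–exclusion:
Individual areas: |Patch 1| = 8, |Patch 2| = 14.
|Patch 1∩Patch 2|: x∈[6,7], y∈[3,7] → 1·4 = 4.
|Patch 1 ∪ Patch 2| = 22 − 4 = 18.00.

18.00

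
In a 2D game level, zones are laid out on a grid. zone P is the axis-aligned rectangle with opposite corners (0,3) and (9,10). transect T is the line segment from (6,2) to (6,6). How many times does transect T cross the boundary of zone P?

1

The segment meets the boundary at (6,3).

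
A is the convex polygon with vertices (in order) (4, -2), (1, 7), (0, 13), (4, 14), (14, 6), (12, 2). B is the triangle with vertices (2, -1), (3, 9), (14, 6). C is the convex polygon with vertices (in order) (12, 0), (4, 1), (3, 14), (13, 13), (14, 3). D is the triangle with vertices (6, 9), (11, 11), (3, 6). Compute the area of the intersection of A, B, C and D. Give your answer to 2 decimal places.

The intersection is the polygon with vertices (3.571,6.571), (5.357,8.357), (6.342,8.089), (3.587,6.367).
By the shoelace formula its area is 1.41.

1.41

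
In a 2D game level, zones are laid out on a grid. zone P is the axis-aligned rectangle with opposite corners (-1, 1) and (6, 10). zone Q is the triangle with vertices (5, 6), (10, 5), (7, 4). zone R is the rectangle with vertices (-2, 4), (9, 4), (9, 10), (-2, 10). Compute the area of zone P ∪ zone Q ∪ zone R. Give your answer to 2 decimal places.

87.27

By inclusion–exclusion:
Individual areas: |zone P| = 63, |zone Q| = 4, |zone R| = 66.
|zone P∩zone Q| = 0.4.
|zone P∩zone R|: x∈[-1,6], y∈[4,10] → 7·6 = 42.
|zone Q∩zone R| = 3.7333.
|zone P∩zone Q∩zone R| = 0.4.
|zone P ∪ zone Q ∪ zone R| = 133 − 46.1333 + 0.4 = 87.27.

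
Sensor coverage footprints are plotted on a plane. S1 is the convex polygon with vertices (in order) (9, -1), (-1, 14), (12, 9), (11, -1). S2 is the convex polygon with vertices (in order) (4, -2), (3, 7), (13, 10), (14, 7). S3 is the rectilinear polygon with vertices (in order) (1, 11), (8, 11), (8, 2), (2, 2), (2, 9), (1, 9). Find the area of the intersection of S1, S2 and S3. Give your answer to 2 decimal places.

17.03

The intersection is the polygon with vertices (8,8.5), (8,2), (7,2), (3.556,7.167).
By the shoelace formula its area is 17.03.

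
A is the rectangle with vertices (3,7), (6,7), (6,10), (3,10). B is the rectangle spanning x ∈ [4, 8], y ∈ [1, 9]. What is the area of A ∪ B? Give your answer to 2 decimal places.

By inclusion–exclusion:
Individual areas: |A| = 9, |B| = 32.
|A∩B|: x∈[4,6], y∈[7,9] → 2·2 = 4.
|A ∪ B| = 41 − 4 = 37.00.

37.00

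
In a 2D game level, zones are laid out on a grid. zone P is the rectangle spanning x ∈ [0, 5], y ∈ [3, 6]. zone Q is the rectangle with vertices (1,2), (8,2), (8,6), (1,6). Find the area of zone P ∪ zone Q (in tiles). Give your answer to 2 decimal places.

By inclusion–exclusion:
Individual areas: |zone P| = 15, |zone Q| = 28.
|zone P∩zone Q|: x∈[1,5], y∈[3,6] → 4·3 = 12.
|zone P ∪ zone Q| = 43 − 12 = 31.00.

31.00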